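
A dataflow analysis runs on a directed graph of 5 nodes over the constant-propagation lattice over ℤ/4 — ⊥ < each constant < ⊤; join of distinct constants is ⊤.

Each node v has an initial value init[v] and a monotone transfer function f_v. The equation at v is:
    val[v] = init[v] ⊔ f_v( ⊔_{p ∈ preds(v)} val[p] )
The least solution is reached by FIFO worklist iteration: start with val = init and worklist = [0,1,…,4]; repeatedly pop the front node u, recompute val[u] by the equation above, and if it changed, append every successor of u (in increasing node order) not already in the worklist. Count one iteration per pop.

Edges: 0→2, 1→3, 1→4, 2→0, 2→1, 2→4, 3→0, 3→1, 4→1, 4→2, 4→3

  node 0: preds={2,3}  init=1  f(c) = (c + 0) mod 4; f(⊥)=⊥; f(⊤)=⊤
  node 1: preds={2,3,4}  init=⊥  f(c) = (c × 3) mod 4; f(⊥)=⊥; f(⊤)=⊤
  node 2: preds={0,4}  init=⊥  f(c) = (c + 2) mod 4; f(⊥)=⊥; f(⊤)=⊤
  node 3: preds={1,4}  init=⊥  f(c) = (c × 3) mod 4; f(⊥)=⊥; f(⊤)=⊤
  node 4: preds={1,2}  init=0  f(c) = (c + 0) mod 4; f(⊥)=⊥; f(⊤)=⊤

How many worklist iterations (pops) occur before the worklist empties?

Trace (12 dequeues):
  [1] u=0 | in ⊥ | out 1 | ==
  [2] u=1 | in 0 | out 0 | prev ⊥ | push {}
  [3] u=2 | in ⊤ | out ⊤ | prev ⊥ | push {0,1}
  [4] u=3 | in 0 | out 0 | prev ⊥ | push {}
  [5] u=4 | in ⊤ | out ⊤ | prev 0 | push {2,3}
  [6] u=0 | in ⊤ | out ⊤ | prev 1 | push {}
  [7] u=1 | in ⊤ | out ⊤ | prev 0 | push {4}
  [8] u=2 | in ⊤ | out ⊤ | ==
  [9] u=3 | in ⊤ | out ⊤ | prev 0 | push {0,1}
  [10] u=4 | in ⊤ | out ⊤ | ==
  [11] u=0 | in ⊤ | out ⊤ | ==
  [12] u=1 | in ⊤ | out ⊤ | ==

Converged values:
  [0] ⊤
  [1] ⊤
  [2] ⊤
  [3] ⊤
  [4] ⊤

12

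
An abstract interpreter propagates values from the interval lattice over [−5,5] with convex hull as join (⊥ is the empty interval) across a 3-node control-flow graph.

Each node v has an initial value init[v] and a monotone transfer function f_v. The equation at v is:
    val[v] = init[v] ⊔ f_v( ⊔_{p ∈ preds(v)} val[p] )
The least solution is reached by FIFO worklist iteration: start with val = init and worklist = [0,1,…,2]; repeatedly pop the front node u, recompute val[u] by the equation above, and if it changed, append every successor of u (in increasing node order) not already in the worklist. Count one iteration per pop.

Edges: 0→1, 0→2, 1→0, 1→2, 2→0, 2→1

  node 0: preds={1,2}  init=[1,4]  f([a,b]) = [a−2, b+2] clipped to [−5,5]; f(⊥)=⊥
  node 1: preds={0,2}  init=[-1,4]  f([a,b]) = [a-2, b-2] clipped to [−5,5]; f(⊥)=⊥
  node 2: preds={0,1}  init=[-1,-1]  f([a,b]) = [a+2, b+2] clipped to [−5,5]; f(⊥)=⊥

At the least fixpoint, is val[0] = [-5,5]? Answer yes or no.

yes

Iteration log — 6 steps:
  step 1. node 0  ⊔preds=[-1,4]  new=[-3,5]  old=[1,4]  +wl: 
  step 2. node 1  ⊔preds=[-3,5]  new=[-5,4]  old=[-1,4]  +wl: 0
  step 3. node 2  ⊔preds=[-5,5]  new=[-3,5]  old=[-1,-1]  +wl: 1
  step 4. node 0  ⊔preds=[-5,5]  new=[-5,5]  old=[-3,5]  +wl: 2
  step 5. node 1  ⊔preds=[-5,5]  new=[-5,4]  stable
  step 6. node 2  ⊔preds=[-5,5]  new=[-3,5]  stable

Least fixpoint reached:
  node 0: [-5,5]
  node 1: [-5,4]
  node 2: [-3,5]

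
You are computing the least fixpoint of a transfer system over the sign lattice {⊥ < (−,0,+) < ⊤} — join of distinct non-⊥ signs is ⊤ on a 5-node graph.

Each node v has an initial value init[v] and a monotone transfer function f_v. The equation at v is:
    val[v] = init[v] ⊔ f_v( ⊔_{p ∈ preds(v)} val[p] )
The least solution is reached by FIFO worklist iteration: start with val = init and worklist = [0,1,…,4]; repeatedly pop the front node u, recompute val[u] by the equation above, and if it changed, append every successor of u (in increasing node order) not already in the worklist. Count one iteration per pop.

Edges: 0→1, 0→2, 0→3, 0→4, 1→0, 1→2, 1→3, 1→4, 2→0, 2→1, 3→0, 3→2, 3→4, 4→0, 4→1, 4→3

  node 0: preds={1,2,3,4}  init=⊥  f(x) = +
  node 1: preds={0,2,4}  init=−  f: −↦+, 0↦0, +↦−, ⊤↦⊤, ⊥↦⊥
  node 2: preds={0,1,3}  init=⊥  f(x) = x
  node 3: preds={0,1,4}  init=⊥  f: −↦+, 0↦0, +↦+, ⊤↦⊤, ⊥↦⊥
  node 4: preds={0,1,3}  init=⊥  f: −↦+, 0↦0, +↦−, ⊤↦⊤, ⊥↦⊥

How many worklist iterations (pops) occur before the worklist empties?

11

Trace (11 dequeues):
  [1] u=0 | in − | out + | prev ⊥ | push {}
  [2] u=1 | in + | out − | ==
  [3] u=2 | in ⊤ | out ⊤ | prev ⊥ | push {0,1}
  [4] u=3 | in ⊤ | out ⊤ | prev ⊥ | push {2}
  [5] u=4 | in ⊤ | out ⊤ | prev ⊥ | push {3}
  [6] u=0 | in ⊤ | out + | ==
  [7] u=1 | in ⊤ | out ⊤ | prev − | push {0,4}
  [8] u=2 | in ⊤ | out ⊤ | ==
  [9] u=3 | in ⊤ | out ⊤ | ==
  [10] u=0 | in ⊤ | out + | ==
  [11] u=4 | in ⊤ | out ⊤ | ==

Converged values:
  [0] +
  [1] ⊤
  [2] ⊤
  [3] ⊤
  [4] ⊤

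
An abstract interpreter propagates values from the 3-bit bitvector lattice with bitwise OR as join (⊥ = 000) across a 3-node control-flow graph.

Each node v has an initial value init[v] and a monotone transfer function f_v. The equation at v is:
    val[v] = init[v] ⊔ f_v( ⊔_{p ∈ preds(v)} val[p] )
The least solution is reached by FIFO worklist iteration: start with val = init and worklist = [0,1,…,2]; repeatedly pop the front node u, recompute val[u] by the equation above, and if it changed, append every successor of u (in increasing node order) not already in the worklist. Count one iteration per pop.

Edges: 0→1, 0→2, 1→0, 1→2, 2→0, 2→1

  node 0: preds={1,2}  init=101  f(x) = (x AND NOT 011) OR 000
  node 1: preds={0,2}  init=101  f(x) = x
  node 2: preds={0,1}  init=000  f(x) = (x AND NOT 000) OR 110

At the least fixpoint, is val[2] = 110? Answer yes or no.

Worklist (7 pops):
  #1 pop 0: in=101 → 101 (no change)
  #2 pop 1: in=101 → 101 (no change)
  #3 pop 2: in=101 → 111 (was 000); enqueue [0,1]
  #4 pop 0: in=111 → 101 (no change)
  #5 pop 1: in=111 → 111 (was 101); enqueue [0,2]
  #6 pop 0: in=111 → 101 (no change)
  #7 pop 2: in=111 → 111 (no change)

Fixpoint:
  val[0] = 101
  val[1] = 111
  val[2] = 111

no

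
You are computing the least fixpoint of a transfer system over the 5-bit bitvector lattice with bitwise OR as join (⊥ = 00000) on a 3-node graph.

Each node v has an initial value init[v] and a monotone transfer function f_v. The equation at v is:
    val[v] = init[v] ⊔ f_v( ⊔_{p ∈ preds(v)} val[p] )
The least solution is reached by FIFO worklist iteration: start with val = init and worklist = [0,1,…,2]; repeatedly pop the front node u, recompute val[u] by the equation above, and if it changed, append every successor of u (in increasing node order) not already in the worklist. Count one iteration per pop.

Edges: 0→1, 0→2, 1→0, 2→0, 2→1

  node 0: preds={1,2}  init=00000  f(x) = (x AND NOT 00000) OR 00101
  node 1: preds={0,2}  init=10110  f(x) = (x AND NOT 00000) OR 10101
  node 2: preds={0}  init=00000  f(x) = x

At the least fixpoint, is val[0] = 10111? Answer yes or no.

Iteration log — 5 steps:
  step 1. node 0  ⊔preds=10110  new=10111  old=00000  +wl: 
  step 2. node 1  ⊔preds=10111  new=10111  old=10110  +wl: 0
  step 3. node 2  ⊔preds=10111  new=10111  old=00000  +wl: 1
  step 4. node 0  ⊔preds=10111  new=10111  stable
  step 5. node 1  ⊔preds=10111  new=10111  stable

Least fixpoint reached:
  node 0: 10111
  node 1: 10111
  node 2: 10111

yes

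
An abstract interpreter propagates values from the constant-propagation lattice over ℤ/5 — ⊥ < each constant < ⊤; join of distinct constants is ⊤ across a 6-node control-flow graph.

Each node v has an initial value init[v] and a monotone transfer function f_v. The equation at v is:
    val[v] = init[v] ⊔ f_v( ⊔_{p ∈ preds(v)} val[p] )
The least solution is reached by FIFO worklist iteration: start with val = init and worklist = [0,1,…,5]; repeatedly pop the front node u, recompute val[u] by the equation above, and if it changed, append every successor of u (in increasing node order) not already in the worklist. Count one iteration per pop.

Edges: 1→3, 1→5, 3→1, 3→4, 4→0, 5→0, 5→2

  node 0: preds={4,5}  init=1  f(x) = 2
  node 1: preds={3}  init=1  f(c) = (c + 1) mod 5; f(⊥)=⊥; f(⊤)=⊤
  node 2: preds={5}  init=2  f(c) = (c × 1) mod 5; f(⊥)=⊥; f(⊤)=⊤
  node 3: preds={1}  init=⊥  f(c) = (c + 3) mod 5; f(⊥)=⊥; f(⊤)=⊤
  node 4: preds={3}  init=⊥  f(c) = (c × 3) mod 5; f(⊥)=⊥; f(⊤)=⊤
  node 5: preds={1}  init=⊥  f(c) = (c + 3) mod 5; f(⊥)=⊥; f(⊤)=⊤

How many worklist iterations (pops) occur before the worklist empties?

15

Iteration log — 15 steps:
  step 1. node 0  ⊔preds=⊥  new=⊤  old=1  +wl: 
  step 2. node 1  ⊔preds=⊥  new=1  stable
  step 3. node 2  ⊔preds=⊥  new=2  stable
  step 4. node 3  ⊔preds=1  new=4  old=⊥  +wl: 1
  step 5. node 4  ⊔preds=4  new=2  old=⊥  +wl: 0
  step 6. node 5  ⊔preds=1  new=4  old=⊥  +wl: 2
  step 7. node 1  ⊔preds=4  new=⊤  old=1  +wl: 3,5
  step 8. node 0  ⊔preds=⊤  new=⊤  stable
  step 9. node 2  ⊔preds=4  new=⊤  old=2  +wl: 
  step 10. node 3  ⊔preds=⊤  new=⊤  old=4  +wl: 1,4
  step 11. node 5  ⊔preds=⊤  new=⊤  old=4  +wl: 0,2
  step 12. node 1  ⊔preds=⊤  new=⊤  stable
  step 13. node 4  ⊔preds=⊤  new=⊤  old=2  +wl: 
  step 14. node 0  ⊔preds=⊤  new=⊤  stable
  step 15. node 2  ⊔preds=⊤  new=⊤  stable

Least fixpoint reached:
  node 0: ⊤
  node 1: ⊤
  node 2: ⊤
  node 3: ⊤
  node 4: ⊤
  node 5: ⊤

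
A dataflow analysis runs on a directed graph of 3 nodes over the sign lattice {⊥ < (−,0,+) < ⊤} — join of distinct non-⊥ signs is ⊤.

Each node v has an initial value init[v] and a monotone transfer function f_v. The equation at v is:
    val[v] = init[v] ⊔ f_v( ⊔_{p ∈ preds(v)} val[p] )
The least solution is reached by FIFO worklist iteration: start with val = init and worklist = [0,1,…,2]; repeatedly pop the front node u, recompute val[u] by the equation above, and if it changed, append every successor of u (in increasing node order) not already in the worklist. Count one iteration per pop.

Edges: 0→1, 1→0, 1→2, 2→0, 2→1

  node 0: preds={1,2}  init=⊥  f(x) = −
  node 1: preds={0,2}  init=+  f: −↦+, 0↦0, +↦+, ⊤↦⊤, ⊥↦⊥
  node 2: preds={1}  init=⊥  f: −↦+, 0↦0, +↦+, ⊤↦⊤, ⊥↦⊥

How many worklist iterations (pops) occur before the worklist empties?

9

Trace (9 dequeues):
  [1] u=0 | in + | out − | prev ⊥ | push {}
  [2] u=1 | in − | out + | ==
  [3] u=2 | in + | out + | prev ⊥ | push {0,1}
  [4] u=0 | in + | out − | ==
  [5] u=1 | in ⊤ | out ⊤ | prev + | push {0,2}
  [6] u=0 | in ⊤ | out − | ==
  [7] u=2 | in ⊤ | out ⊤ | prev + | push {0,1}
  [8] u=0 | in ⊤ | out − | ==
  [9] u=1 | in ⊤ | out ⊤ | ==

Converged values:
  [0] −
  [1] ⊤
  [2] ⊤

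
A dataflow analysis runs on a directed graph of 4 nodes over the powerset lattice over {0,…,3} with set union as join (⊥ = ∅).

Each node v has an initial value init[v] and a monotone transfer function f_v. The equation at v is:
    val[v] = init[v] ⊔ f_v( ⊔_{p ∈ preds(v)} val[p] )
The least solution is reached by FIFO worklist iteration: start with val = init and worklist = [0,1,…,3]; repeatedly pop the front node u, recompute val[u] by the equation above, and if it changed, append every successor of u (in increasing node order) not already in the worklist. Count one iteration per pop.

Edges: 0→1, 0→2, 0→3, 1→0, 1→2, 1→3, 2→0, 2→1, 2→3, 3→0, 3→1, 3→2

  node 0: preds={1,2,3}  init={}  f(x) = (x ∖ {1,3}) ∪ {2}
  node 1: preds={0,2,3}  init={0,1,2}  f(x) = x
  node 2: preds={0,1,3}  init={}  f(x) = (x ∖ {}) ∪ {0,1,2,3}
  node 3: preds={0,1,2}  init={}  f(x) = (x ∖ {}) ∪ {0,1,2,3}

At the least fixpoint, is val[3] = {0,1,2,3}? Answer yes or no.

yes

Iteration log — 9 steps:
  step 1. node 0  ⊔preds={0,1,2}  new={0,2}  old={}  +wl: 
  step 2. node 1  ⊔preds={0,2}  new={0,1,2}  stable
  step 3. node 2  ⊔preds={0,1,2}  new={0,1,2,3}  old={}  +wl: 0,1
  step 4. node 3  ⊔preds={0,1,2,3}  new={0,1,2,3}  old={}  +wl: 2
  step 5. node 0  ⊔preds={0,1,2,3}  new={0,2}  stable
  step 6. node 1  ⊔preds={0,1,2,3}  new={0,1,2,3}  old={0,1,2}  +wl: 0,3
  step 7. node 2  ⊔preds={0,1,2,3}  new={0,1,2,3}  stable
  step 8. node 0  ⊔preds={0,1,2,3}  new={0,2}  stable
  step 9. node 3  ⊔preds={0,1,2,3}  new={0,1,2,3}  stable

Least fixpoint reached:
  node 0: {0,2}
  node 1: {0,1,2,3}
  node 2: {0,1,2,3}
  node 3: {0,1,2,3}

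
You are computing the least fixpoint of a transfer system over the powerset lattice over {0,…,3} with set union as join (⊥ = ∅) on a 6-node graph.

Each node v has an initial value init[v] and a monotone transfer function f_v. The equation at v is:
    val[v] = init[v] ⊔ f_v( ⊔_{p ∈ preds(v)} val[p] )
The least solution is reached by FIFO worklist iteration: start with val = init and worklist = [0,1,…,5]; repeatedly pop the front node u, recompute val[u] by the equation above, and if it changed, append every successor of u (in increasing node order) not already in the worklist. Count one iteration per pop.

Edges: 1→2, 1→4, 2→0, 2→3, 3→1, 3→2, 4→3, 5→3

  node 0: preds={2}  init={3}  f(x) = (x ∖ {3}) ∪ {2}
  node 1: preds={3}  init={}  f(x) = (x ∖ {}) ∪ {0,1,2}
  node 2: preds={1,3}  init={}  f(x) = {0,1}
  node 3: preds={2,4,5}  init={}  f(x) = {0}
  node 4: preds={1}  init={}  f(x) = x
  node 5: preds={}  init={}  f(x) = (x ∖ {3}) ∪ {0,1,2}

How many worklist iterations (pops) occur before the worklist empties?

10

Worklist (10 pops):
  #1 pop 0: in={} → {2,3} (was {3}); enqueue []
  #2 pop 1: in={} → {0,1,2} (was {}); enqueue []
  #3 pop 2: in={0,1,2} → {0,1} (was {}); enqueue [0]
  #4 pop 3: in={0,1} → {0} (was {}); enqueue [1,2]
  #5 pop 4: in={0,1,2} → {0,1,2} (was {}); enqueue [3]
  #6 pop 5: in={} → {0,1,2} (was {}); enqueue []
  #7 pop 0: in={0,1} → {0,1,2,3} (was {2,3}); enqueue []
  #8 pop 1: in={0} → {0,1,2} (no change)
  #9 pop 2: in={0,1,2} → {0,1} (no change)
  #10 pop 3: in={0,1,2} → {0} (no change)

Fixpoint:
  val[0] = {0,1,2,3}
  val[1] = {0,1,2}
  val[2] = {0,1}
  val[3] = {0}
  val[4] = {0,1,2}
  val[5] = {0,1,2}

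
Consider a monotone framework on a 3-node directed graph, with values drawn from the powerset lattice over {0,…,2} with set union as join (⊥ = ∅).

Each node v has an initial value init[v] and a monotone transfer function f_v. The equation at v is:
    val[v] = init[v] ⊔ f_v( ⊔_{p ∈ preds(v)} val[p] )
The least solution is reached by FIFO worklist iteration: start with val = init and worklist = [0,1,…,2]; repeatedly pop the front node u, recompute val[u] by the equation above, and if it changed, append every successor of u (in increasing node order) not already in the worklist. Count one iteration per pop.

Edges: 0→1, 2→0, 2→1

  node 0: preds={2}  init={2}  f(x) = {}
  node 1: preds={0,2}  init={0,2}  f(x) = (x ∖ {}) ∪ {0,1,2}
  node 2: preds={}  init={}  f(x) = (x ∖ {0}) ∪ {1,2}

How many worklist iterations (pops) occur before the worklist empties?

5

Worklist (5 pops):
  #1 pop 0: in={} → {2} (no change)
  #2 pop 1: in={2} → {0,1,2} (was {0,2}); enqueue []
  #3 pop 2: in={} → {1,2} (was {}); enqueue [0,1]
  #4 pop 0: in={1,2} → {2} (no change)
  #5 pop 1: in={1,2} → {0,1,2} (no change)

Fixpoint:
  val[0] = {2}
  val[1] = {0,1,2}
  val[2] = {1,2}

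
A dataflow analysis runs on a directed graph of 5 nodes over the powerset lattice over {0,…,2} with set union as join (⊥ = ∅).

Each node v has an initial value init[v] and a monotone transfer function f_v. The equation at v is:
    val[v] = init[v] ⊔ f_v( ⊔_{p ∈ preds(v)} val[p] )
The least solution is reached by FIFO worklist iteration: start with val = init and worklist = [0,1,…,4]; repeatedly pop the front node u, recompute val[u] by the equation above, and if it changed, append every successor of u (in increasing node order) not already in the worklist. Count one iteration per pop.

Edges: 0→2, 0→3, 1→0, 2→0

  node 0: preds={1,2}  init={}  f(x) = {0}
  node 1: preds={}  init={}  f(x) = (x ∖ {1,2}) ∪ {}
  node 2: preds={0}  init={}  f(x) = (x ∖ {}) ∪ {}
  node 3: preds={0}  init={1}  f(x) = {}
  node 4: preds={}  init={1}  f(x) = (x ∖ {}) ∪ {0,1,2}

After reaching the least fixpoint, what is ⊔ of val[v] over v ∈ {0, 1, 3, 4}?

Worklist (6 pops):
  #1 pop 0: in={} → {0} (was {}); enqueue []
  #2 pop 1: in={} → {} (no change)
  #3 pop 2: in={0} → {0} (was {}); enqueue [0]
  #4 pop 3: in={0} → {1} (no change)
  #5 pop 4: in={} → {0,1,2} (was {1}); enqueue []
  #6 pop 0: in={0} → {0} (no change)

Fixpoint:
  val[0] = {0}
  val[1] = {}
  val[2] = {0}
  val[3] = {1}
  val[4] = {0,1,2}

{0,1,2}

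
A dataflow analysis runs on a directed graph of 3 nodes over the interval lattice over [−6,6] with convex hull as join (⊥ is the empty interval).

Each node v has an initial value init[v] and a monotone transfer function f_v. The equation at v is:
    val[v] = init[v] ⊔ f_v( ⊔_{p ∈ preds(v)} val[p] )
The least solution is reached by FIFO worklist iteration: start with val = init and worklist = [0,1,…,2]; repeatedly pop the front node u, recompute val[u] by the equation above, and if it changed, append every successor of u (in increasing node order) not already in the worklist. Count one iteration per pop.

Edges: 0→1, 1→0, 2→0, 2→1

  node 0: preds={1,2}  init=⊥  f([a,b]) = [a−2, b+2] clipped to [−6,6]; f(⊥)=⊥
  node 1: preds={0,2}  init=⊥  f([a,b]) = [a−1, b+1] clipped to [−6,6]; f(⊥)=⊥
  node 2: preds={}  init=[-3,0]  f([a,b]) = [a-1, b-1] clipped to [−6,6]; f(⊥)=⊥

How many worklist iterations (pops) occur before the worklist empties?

Trace (7 dequeues):
  [1] u=0 | in [-3,0] | out [-5,2] | prev ⊥ | push {}
  [2] u=1 | in [-5,2] | out [-6,3] | prev ⊥ | push {0}
  [3] u=2 | in ⊥ | out [-3,0] | ==
  [4] u=0 | in [-6,3] | out [-6,5] | prev [-5,2] | push {1}
  [5] u=1 | in [-6,5] | out [-6,6] | prev [-6,3] | push {0}
  [6] u=0 | in [-6,6] | out [-6,6] | prev [-6,5] | push {1}
  [7] u=1 | in [-6,6] | out [-6,6] | ==

Converged values:
  [0] [-6,6]
  [1] [-6,6]
  [2] [-3,0]

7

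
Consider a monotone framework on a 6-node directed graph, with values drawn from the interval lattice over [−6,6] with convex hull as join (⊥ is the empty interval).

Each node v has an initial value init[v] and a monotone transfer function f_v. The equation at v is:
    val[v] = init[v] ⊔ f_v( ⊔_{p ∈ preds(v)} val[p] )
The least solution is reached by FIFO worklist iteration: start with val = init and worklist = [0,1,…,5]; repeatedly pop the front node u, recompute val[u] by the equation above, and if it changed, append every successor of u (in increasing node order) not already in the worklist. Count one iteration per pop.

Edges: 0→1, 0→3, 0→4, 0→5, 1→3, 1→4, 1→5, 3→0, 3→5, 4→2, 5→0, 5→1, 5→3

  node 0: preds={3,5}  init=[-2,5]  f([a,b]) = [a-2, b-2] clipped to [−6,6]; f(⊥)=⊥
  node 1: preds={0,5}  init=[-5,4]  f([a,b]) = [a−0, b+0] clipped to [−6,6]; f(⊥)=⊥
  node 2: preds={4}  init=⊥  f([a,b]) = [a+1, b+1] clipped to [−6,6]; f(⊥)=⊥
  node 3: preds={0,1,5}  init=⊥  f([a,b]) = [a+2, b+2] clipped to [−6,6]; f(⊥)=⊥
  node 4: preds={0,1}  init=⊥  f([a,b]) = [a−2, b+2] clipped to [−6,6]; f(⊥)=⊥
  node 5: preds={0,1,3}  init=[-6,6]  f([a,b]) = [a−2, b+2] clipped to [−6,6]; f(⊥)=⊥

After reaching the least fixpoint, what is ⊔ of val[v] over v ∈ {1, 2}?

[-6,6]

Trace (8 dequeues):
  [1] u=0 | in [-6,6] | out [-6,5] | prev [-2,5] | push {}
  [2] u=1 | in [-6,6] | out [-6,6] | prev [-5,4] | push {}
  [3] u=2 | in ⊥ | out ⊥ | ==
  [4] u=3 | in [-6,6] | out [-4,6] | prev ⊥ | push {0}
  [5] u=4 | in [-6,6] | out [-6,6] | prev ⊥ | push {2}
  [6] u=5 | in [-6,6] | out [-6,6] | ==
  [7] u=0 | in [-6,6] | out [-6,5] | ==
  [8] u=2 | in [-6,6] | out [-5,6] | prev ⊥ | push {}

Converged values:
  [0] [-6,5]
  [1] [-6,6]
  [2] [-5,6]
  [3] [-4,6]
  [4] [-6,6]
  [5] [-6,6]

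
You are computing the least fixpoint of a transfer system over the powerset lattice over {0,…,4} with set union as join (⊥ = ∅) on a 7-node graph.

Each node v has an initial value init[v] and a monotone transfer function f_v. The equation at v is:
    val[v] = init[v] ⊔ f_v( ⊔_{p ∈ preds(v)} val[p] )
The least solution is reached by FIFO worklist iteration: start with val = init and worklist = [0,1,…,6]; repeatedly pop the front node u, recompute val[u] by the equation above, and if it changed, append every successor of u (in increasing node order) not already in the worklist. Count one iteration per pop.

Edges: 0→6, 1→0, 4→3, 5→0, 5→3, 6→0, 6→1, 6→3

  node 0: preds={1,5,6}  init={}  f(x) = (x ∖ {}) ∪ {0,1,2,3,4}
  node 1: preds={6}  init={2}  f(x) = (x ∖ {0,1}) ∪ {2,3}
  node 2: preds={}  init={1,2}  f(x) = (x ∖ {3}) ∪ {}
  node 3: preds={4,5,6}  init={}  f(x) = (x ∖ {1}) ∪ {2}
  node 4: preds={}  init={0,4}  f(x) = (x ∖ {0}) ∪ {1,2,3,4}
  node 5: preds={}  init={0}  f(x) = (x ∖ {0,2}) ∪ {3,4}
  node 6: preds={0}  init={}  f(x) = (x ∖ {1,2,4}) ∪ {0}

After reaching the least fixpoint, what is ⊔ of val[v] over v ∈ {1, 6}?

{0,2,3}

Worklist (10 pops):
  #1 pop 0: in={0,2} → {0,1,2,3,4} (was {}); enqueue []
  #2 pop 1: in={} → {2,3} (was {2}); enqueue [0]
  #3 pop 2: in={} → {1,2} (no change)
  #4 pop 3: in={0,4} → {0,2,4} (was {}); enqueue []
  #5 pop 4: in={} → {0,1,2,3,4} (was {0,4}); enqueue [3]
  #6 pop 5: in={} → {0,3,4} (was {0}); enqueue []
  #7 pop 6: in={0,1,2,3,4} → {0,3} (was {}); enqueue [1]
  #8 pop 0: in={0,2,3,4} → {0,1,2,3,4} (no change)
  #9 pop 3: in={0,1,2,3,4} → {0,2,3,4} (was {0,2,4}); enqueue []
  #10 pop 1: in={0,3} → {2,3} (no change)

Fixpoint:
  val[0] = {0,1,2,3,4}
  val[1] = {2,3}
  val[2] = {1,2}
  val[3] = {0,2,3,4}
  val[4] = {0,1,2,3,4}
  val[5] = {0,3,4}
  val[6] = {0,3}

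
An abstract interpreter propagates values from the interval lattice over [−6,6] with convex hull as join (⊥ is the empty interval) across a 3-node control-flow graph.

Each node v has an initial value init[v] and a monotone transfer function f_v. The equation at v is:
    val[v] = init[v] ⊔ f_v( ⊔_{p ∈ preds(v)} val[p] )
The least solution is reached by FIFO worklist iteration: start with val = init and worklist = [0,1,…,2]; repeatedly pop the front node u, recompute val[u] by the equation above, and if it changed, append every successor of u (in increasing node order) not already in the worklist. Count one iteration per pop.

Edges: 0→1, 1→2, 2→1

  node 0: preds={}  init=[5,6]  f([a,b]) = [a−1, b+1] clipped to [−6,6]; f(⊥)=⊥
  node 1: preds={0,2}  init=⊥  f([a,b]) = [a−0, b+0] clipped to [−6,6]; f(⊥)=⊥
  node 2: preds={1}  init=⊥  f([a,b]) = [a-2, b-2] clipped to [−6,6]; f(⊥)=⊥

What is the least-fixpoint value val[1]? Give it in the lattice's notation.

Worklist (15 pops):
  #1 pop 0: in=⊥ → [5,6] (no change)
  #2 pop 1: in=[5,6] → [5,6] (was ⊥); enqueue []
  #3 pop 2: in=[5,6] → [3,4] (was ⊥); enqueue [1]
  #4 pop 1: in=[3,6] → [3,6] (was [5,6]); enqueue [2]
  #5 pop 2: in=[3,6] → [1,4] (was [3,4]); enqueue [1]
  #6 pop 1: in=[1,6] → [1,6] (was [3,6]); enqueue [2]
  #7 pop 2: in=[1,6] → [-1,4] (was [1,4]); enqueue [1]
  #8 pop 1: in=[-1,6] → [-1,6] (was [1,6]); enqueue [2]
  #9 pop 2: in=[-1,6] → [-3,4] (was [-1,4]); enqueue [1]
  #10 pop 1: in=[-3,6] → [-3,6] (was [-1,6]); enqueue [2]
  #11 pop 2: in=[-3,6] → [-5,4] (was [-3,4]); enqueue [1]
  #12 pop 1: in=[-5,6] → [-5,6] (was [-3,6]); enqueue [2]
  #13 pop 2: in=[-5,6] → [-6,4] (was [-5,4]); enqueue [1]
  #14 pop 1: in=[-6,6] → [-6,6] (was [-5,6]); enqueue [2]
  #15 pop 2: in=[-6,6] → [-6,4] (no change)

Fixpoint:
  val[0] = [5,6]
  val[1] = [-6,6]
  val[2] = [-6,4]

[-6,6]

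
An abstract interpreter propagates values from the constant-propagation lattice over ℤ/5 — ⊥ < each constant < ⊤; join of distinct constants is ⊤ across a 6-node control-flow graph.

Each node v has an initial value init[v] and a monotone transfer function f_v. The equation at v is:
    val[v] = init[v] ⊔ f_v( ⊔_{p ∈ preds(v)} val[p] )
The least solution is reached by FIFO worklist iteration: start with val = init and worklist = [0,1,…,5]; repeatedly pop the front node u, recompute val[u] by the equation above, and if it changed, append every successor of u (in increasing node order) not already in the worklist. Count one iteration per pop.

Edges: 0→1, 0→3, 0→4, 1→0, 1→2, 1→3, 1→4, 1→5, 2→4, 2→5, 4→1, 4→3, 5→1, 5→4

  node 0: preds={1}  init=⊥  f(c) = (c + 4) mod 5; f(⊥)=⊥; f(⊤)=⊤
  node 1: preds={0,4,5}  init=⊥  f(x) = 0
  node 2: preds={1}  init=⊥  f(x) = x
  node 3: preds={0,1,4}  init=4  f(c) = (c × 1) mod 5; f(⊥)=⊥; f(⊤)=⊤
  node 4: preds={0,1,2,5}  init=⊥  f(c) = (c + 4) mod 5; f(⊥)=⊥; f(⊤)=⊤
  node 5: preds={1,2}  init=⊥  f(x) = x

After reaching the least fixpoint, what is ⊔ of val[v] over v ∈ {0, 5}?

Worklist (12 pops):
  #1 pop 0: in=⊥ → ⊥ (no change)
  #2 pop 1: in=⊥ → 0 (was ⊥); enqueue [0]
  #3 pop 2: in=0 → 0 (was ⊥); enqueue []
  #4 pop 3: in=0 → ⊤ (was 4); enqueue []
  #5 pop 4: in=0 → 4 (was ⊥); enqueue [1,3]
  #6 pop 5: in=0 → 0 (was ⊥); enqueue [4]
  #7 pop 0: in=0 → 4 (was ⊥); enqueue []
  #8 pop 1: in=⊤ → 0 (no change)
  #9 pop 3: in=⊤ → ⊤ (no change)
  #10 pop 4: in=⊤ → ⊤ (was 4); enqueue [1,3]
  #11 pop 1: in=⊤ → 0 (no change)
  #12 pop 3: in=⊤ → ⊤ (no change)

Fixpoint:
  val[0] = 4
  val[1] = 0
  val[2] = 0
  val[3] = ⊤
  val[4] = ⊤
  val[5] = 0

⊤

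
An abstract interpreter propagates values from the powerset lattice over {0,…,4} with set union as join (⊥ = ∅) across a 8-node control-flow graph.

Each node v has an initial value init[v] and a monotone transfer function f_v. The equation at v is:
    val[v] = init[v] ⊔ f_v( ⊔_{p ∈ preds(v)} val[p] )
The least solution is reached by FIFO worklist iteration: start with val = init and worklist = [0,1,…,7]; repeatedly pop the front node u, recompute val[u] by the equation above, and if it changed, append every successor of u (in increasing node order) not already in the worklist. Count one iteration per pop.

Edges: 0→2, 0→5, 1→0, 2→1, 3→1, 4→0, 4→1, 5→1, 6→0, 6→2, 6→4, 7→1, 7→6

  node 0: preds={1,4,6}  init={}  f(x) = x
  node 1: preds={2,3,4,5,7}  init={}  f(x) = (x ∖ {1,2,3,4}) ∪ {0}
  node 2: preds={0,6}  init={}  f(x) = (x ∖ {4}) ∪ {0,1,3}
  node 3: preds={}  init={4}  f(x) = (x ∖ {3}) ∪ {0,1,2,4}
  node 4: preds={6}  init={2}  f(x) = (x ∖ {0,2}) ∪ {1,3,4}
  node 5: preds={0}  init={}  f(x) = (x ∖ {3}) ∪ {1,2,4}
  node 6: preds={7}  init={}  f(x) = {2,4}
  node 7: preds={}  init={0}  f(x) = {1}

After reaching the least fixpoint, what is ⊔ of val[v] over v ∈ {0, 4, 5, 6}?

Trace (15 dequeues):
  [1] u=0 | in {2} | out {2} | prev {} | push {}
  [2] u=1 | in {0,2,4} | out {0} | prev {} | push {0}
  [3] u=2 | in {2} | out {0,1,2,3} | prev {} | push {1}
  [4] u=3 | in {} | out {0,1,2,4} | prev {4} | push {}
  [5] u=4 | in {} | out {1,2,3,4} | prev {2} | push {}
  [6] u=5 | in {2} | out {1,2,4} | prev {} | push {}
  [7] u=6 | in {0} | out {2,4} | prev {} | push {2,4}
  [8] u=7 | in {} | out {0,1} | prev {0} | push {6}
  [9] u=0 | in {0,1,2,3,4} | out {0,1,2,3,4} | prev {2} | push {5}
  [10] u=1 | in {0,1,2,3,4} | out {0} | ==
  [11] u=2 | in {0,1,2,3,4} | out {0,1,2,3} | ==
  [12] u=4 | in {2,4} | out {1,2,3,4} | ==
  [13] u=6 | in {0,1} | out {2,4} | ==
  [14] u=5 | in {0,1,2,3,4} | out {0,1,2,4} | prev {1,2,4} | push {1}
  [15] u=1 | in {0,1,2,3,4} | out {0} | ==

Converged values:
  [0] {0,1,2,3,4}
  [1] {0}
  [2] {0,1,2,3}
  [3] {0,1,2,4}
  [4] {1,2,3,4}
  [5] {0,1,2,4}
  [6] {2,4}
  [7] {0,1}

{0,1,2,3,4}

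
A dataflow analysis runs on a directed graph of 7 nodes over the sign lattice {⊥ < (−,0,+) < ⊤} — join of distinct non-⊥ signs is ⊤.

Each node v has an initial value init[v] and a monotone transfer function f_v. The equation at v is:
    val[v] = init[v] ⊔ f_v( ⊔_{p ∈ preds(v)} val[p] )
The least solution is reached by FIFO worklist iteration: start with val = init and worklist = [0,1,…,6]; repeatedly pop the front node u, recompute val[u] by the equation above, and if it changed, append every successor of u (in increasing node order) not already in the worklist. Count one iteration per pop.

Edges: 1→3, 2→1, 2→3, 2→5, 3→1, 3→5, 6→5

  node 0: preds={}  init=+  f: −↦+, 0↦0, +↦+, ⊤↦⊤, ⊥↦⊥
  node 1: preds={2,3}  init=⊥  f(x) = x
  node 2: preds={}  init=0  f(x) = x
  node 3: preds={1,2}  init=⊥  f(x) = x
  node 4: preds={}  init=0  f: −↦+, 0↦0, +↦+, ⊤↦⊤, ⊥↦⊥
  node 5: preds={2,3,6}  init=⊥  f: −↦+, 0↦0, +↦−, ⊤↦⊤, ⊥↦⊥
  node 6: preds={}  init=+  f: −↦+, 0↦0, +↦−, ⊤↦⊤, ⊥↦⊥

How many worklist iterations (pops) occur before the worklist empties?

8

Trace (8 dequeues):
  [1] u=0 | in ⊥ | out + | ==
  [2] u=1 | in 0 | out 0 | prev ⊥ | push {}
  [3] u=2 | in ⊥ | out 0 | ==
  [4] u=3 | in 0 | out 0 | prev ⊥ | push {1}
  [5] u=4 | in ⊥ | out 0 | ==
  [6] u=5 | in ⊤ | out ⊤ | prev ⊥ | push {}
  [7] u=6 | in ⊥ | out + | ==
  [8] u=1 | in 0 | out 0 | ==

Converged values:
  [0] +
  [1] 0
  [2] 0
  [3] 0
  [4] 0
  [5] ⊤
  [6] +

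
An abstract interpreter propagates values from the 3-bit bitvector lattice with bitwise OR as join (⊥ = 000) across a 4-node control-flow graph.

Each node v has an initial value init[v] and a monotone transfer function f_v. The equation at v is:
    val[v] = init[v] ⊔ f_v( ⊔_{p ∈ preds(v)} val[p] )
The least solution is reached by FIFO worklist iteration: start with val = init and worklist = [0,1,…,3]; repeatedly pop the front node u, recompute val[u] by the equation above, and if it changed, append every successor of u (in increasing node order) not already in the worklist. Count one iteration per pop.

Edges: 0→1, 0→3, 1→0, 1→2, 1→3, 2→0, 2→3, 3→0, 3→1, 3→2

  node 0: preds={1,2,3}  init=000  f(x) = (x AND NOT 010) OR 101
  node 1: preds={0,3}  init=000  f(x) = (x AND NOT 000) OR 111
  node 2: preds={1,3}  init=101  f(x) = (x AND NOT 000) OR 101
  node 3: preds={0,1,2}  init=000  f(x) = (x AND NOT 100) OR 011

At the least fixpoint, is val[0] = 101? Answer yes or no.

Trace (7 dequeues):
  [1] u=0 | in 101 | out 101 | prev 000 | push {}
  [2] u=1 | in 101 | out 111 | prev 000 | push {0}
  [3] u=2 | in 111 | out 111 | prev 101 | push {}
  [4] u=3 | in 111 | out 011 | prev 000 | push {1,2}
  [5] u=0 | in 111 | out 101 | ==
  [6] u=1 | in 111 | out 111 | ==
  [7] u=2 | in 111 | out 111 | ==

Converged values:
  [0] 101
  [1] 111
  [2] 111
  [3] 011

yes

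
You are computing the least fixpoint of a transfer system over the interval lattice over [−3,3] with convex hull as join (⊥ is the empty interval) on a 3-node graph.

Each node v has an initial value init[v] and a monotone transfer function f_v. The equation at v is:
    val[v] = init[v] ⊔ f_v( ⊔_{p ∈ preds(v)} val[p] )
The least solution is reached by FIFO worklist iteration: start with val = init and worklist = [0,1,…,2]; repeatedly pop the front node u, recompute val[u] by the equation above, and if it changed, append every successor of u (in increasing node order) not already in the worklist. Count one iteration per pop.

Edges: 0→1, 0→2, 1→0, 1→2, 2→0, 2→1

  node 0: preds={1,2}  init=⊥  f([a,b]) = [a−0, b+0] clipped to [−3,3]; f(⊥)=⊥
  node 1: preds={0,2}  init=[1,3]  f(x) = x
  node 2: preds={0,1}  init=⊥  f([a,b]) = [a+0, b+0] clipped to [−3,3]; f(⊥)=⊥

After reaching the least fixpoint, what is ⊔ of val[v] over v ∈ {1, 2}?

Iteration log — 5 steps:
  step 1. node 0  ⊔preds=[1,3]  new=[1,3]  old=⊥  +wl: 
  step 2. node 1  ⊔preds=[1,3]  new=[1,3]  stable
  step 3. node 2  ⊔preds=[1,3]  new=[1,3]  old=⊥  +wl: 0,1
  step 4. node 0  ⊔preds=[1,3]  new=[1,3]  stable
  step 5. node 1  ⊔preds=[1,3]  new=[1,3]  stable

Least fixpoint reached:
  node 0: [1,3]
  node 1: [1,3]
  node 2: [1,3]

[1,3]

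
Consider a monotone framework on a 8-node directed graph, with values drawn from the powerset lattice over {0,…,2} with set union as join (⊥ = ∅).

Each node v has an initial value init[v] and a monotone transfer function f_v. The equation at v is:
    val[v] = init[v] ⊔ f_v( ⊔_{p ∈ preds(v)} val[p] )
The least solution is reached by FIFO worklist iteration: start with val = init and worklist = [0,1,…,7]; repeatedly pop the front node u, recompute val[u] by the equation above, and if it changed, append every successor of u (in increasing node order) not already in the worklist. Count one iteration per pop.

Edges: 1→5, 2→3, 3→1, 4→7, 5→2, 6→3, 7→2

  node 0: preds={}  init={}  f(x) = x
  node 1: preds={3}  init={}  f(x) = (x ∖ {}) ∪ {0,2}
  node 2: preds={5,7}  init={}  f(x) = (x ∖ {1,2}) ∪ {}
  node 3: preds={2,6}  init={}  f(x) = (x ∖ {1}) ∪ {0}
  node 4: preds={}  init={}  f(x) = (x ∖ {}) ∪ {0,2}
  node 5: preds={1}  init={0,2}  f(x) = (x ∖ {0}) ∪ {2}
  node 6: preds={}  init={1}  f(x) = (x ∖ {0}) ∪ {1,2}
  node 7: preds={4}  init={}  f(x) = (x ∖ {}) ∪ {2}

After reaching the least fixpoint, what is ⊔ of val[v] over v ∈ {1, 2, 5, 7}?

{0,2}

Trace (12 dequeues):
  [1] u=0 | in {} | out {} | ==
  [2] u=1 | in {} | out {0,2} | prev {} | push {}
  [3] u=2 | in {0,2} | out {0} | prev {} | push {}
  [4] u=3 | in {0,1} | out {0} | prev {} | push {1}
  [5] u=4 | in {} | out {0,2} | prev {} | push {}
  [6] u=5 | in {0,2} | out {0,2} | ==
  [7] u=6 | in {} | out {1,2} | prev {1} | push {3}
  [8] u=7 | in {0,2} | out {0,2} | prev {} | push {2}
  [9] u=1 | in {0} | out {0,2} | ==
  [10] u=3 | in {0,1,2} | out {0,2} | prev {0} | push {1}
  [11] u=2 | in {0,2} | out {0} | ==
  [12] u=1 | in {0,2} | out {0,2} | ==

Converged values:
  [0] {}
  [1] {0,2}
  [2] {0}
  [3] {0,2}
  [4] {0,2}
  [5] {0,2}
  [6] {1,2}
  [7] {0,2}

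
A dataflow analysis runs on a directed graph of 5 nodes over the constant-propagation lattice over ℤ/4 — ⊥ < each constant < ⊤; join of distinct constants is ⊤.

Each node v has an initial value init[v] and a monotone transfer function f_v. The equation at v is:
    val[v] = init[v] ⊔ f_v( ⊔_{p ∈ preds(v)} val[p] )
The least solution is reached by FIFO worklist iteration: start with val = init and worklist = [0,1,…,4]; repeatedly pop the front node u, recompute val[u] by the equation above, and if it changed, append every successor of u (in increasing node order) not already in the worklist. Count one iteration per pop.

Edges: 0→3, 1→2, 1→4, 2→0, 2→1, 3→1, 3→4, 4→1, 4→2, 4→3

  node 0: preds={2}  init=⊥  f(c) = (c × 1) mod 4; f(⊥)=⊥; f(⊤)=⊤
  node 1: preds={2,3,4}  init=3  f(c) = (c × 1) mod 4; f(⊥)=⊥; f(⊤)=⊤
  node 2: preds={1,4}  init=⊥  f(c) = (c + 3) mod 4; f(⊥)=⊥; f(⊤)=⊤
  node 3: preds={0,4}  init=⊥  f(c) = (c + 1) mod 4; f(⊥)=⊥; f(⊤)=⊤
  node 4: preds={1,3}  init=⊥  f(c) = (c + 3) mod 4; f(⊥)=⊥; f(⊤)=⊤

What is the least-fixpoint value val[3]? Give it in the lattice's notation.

⊤

Trace (16 dequeues):
  [1] u=0 | in ⊥ | out ⊥ | ==
  [2] u=1 | in ⊥ | out 3 | ==
  [3] u=2 | in 3 | out 2 | prev ⊥ | push {0,1}
  [4] u=3 | in ⊥ | out ⊥ | ==
  [5] u=4 | in 3 | out 2 | prev ⊥ | push {2,3}
  [6] u=0 | in 2 | out 2 | prev ⊥ | push {}
  [7] u=1 | in 2 | out ⊤ | prev 3 | push {4}
  [8] u=2 | in ⊤ | out ⊤ | prev 2 | push {0,1}
  [9] u=3 | in 2 | out 3 | prev ⊥ | push {}
  [10] u=4 | in ⊤ | out ⊤ | prev 2 | push {2,3}
  [11] u=0 | in ⊤ | out ⊤ | prev 2 | push {}
  [12] u=1 | in ⊤ | out ⊤ | ==
  [13] u=2 | in ⊤ | out ⊤ | ==
  [14] u=3 | in ⊤ | out ⊤ | prev 3 | push {1,4}
  [15] u=1 | in ⊤ | out ⊤ | ==
  [16] u=4 | in ⊤ | out ⊤ | ==

Converged values:
  [0] ⊤
  [1] ⊤
  [2] ⊤
  [3] ⊤
  [4] ⊤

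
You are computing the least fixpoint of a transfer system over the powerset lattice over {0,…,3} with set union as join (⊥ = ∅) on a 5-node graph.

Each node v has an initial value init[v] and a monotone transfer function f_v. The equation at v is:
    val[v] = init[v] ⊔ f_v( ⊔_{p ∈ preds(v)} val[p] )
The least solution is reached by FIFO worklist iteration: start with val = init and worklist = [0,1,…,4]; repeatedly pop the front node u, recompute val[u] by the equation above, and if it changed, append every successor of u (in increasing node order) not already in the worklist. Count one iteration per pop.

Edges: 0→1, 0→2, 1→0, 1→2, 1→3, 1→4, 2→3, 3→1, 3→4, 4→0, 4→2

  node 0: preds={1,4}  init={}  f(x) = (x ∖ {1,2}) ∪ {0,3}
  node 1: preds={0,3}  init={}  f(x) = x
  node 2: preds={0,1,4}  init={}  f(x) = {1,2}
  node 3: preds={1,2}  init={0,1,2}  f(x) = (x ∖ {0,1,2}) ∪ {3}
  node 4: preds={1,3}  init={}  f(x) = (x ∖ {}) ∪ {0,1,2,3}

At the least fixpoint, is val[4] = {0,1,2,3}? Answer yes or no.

yes

Iteration log — 8 steps:
  step 1. node 0  ⊔preds={}  new={0,3}  old={}  +wl: 
  step 2. node 1  ⊔preds={0,1,2,3}  new={0,1,2,3}  old={}  +wl: 0
  step 3. node 2  ⊔preds={0,1,2,3}  new={1,2}  old={}  +wl: 
  step 4. node 3  ⊔preds={0,1,2,3}  new={0,1,2,3}  old={0,1,2}  +wl: 1
  step 5. node 4  ⊔preds={0,1,2,3}  new={0,1,2,3}  old={}  +wl: 2
  step 6. node 0  ⊔preds={0,1,2,3}  new={0,3}  stable
  step 7. node 1  ⊔preds={0,1,2,3}  new={0,1,2,3}  stable
  step 8. node 2  ⊔preds={0,1,2,3}  new={1,2}  stable

Least fixpoint reached:
  node 0: {0,3}
  node 1: {0,1,2,3}
  node 2: {1,2}
  node 3: {0,1,2,3}
  node 4: {0,1,2,3}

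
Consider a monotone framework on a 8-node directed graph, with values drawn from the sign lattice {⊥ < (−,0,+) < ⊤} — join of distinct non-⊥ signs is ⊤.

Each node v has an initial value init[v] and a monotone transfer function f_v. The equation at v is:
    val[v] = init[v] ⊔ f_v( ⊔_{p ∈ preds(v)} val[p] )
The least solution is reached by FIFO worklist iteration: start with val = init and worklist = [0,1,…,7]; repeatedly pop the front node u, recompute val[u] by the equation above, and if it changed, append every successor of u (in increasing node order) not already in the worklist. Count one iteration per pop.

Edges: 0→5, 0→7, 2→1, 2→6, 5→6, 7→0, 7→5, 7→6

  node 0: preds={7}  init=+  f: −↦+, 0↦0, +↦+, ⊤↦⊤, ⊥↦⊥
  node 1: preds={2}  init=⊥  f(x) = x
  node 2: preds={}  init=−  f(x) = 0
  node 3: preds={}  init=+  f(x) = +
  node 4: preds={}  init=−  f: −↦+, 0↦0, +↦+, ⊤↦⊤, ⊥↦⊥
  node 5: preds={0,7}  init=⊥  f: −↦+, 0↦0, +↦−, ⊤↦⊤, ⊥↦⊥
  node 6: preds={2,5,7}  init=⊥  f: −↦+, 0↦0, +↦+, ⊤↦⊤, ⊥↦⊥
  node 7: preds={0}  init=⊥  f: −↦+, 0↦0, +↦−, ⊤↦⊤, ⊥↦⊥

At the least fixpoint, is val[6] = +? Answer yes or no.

Iteration log — 12 steps:
  step 1. node 0  ⊔preds=⊥  new=+  stable
  step 2. node 1  ⊔preds=−  new=−  old=⊥  +wl: 
  step 3. node 2  ⊔preds=⊥  new=⊤  old=−  +wl: 1
  step 4. node 3  ⊔preds=⊥  new=+  stable
  step 5. node 4  ⊔preds=⊥  new=−  stable
  step 6. node 5  ⊔preds=+  new=−  old=⊥  +wl: 
  step 7. node 6  ⊔preds=⊤  new=⊤  old=⊥  +wl: 
  step 8. node 7  ⊔preds=+  new=−  old=⊥  +wl: 0,5,6
  step 9. node 1  ⊔preds=⊤  new=⊤  old=−  +wl: 
  step 10. node 0  ⊔preds=−  new=+  stable
  step 11. node 5  ⊔preds=⊤  new=⊤  old=−  +wl: 
  step 12. node 6  ⊔preds=⊤  new=⊤  stable

Least fixpoint reached:
  node 0: +
  node 1: ⊤
  node 2: ⊤
  node 3: +
  node 4: −
  node 5: ⊤
  node 6: ⊤
  node 7: −

no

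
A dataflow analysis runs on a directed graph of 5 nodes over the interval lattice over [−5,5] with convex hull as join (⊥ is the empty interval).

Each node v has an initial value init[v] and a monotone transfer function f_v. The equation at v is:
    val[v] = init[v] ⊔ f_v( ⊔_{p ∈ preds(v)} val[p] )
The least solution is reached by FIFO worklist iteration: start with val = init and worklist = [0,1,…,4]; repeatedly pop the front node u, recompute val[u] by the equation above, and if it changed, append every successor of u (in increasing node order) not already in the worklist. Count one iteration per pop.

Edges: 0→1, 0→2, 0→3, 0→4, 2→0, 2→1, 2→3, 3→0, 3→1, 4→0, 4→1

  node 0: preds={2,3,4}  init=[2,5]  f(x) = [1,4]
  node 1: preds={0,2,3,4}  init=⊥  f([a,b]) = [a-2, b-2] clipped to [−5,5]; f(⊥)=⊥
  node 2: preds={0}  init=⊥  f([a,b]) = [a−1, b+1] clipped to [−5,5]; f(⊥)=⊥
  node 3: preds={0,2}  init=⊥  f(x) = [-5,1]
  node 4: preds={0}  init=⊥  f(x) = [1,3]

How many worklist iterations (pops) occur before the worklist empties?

Trace (7 dequeues):
  [1] u=0 | in ⊥ | out [1,5] | prev [2,5] | push {}
  [2] u=1 | in [1,5] | out [-1,3] | prev ⊥ | push {}
  [3] u=2 | in [1,5] | out [0,5] | prev ⊥ | push {0,1}
  [4] u=3 | in [0,5] | out [-5,1] | prev ⊥ | push {}
  [5] u=4 | in [1,5] | out [1,3] | prev ⊥ | push {}
  [6] u=0 | in [-5,5] | out [1,5] | ==
  [7] u=1 | in [-5,5] | out [-5,3] | prev [-1,3] | push {}

Converged values:
  [0] [1,5]
  [1] [-5,3]
  [2] [0,5]
  [3] [-5,1]
  [4] [1,3]

7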